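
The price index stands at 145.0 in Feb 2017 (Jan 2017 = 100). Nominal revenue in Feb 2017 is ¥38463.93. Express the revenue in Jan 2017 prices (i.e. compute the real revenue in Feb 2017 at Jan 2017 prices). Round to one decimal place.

26526.8

Real = Nominal ÷ (Index/100) = 38463.93 ÷ (145.0/100)
     = 38463.93 ÷ 1.450 = 26526.8483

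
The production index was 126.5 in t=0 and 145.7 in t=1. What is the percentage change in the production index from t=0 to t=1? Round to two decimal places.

Change = (145.7 − 126.5) / 126.5 × 100
       = 19.2 / 126.5 × 100 = 15.1779%

15.18%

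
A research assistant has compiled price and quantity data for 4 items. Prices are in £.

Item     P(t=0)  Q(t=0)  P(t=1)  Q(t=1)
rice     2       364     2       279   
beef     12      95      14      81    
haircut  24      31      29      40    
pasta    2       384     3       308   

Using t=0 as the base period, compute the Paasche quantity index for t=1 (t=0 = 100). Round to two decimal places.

Paasche quantity index uses current-period prices as weights.
ΣP(t=1)·Q(t=1) = 2×279 + 14×81 + 29×40 + 3×308 = 558 + 1134 + 1160 + 924 = 3776
ΣP(t=1)·Q(t=0) = 2×364 + 14×95 + 29×31 + 3×384 = 728 + 1330 + 899 + 1152 = 4109
Index = 3776 / 4109 × 100 = 91.8958

91.90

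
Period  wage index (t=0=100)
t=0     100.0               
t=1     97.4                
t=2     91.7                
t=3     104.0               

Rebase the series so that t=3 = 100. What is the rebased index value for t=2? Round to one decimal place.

88.2

Rebased(t=2) = 91.7 / 104.0 × 100 = 88.1731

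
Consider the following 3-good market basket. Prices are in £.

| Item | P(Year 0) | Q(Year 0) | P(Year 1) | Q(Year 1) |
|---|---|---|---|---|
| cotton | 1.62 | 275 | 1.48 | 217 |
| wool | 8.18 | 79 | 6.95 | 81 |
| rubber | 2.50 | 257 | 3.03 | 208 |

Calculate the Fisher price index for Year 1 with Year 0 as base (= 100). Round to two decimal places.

99.37

Laspeyres component (base-period weights):
ΣP(Year 1)Q(Year 0) = 1.48×275 + 6.95×79 + 3.03×257 = 407 + 549.05 + 778.71 = 1734.76
ΣP(Year 0)Q(Year 0) = 1.62×275 + 8.18×79 + 2.50×257 = 445.5 + 646.22 + 642.5 = 1734.22
L = 1734.76 / 1734.22 × 100 = 100.0311
Paasche component (current-period weights):
ΣP(Year 1)Q(Year 1) = 1.48×217 + 6.95×81 + 3.03×208 = 321.16 + 562.95 + 630.24 = 1514.35
ΣP(Year 0)Q(Year 1) = 1.62×217 + 8.18×81 + 2.50×208 = 351.54 + 662.58 + 520 = 1534.12
P = 1514.35 / 1534.12 × 100 = 98.7113
Fisher = √(L × P) = √(100.0311 × 98.7113) = 99.3690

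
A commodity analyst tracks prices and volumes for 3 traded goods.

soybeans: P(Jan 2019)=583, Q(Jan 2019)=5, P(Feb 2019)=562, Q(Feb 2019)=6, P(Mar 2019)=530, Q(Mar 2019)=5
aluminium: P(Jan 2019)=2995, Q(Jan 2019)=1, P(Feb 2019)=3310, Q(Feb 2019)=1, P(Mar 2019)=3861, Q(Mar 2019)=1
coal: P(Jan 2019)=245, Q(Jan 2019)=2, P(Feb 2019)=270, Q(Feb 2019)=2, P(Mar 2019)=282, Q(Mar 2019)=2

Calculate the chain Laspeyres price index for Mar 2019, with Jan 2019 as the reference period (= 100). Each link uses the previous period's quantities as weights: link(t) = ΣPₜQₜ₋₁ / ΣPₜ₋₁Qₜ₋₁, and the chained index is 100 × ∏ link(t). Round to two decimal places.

109.58

Link Jan 2019→Feb 2019:
ΣP(Feb 2019)Q(Jan 2019) = 562×5 + 3310×1 + 270×2 = 2810 + 3310 + 540 = 6660
ΣP(Jan 2019)Q(Jan 2019) = 583×5 + 2995×1 + 245×2 = 2915 + 2995 + 490 = 6400
link = 6660/6400 = 1.040625
Link Feb 2019→Mar 2019:
ΣP(Mar 2019)Q(Feb 2019) = 530×6 + 3861×1 + 282×2 = 3180 + 3861 + 564 = 7605
ΣP(Feb 2019)Q(Feb 2019) = 562×6 + 3310×1 + 270×2 = 3372 + 3310 + 540 = 7222
link = 7605/7222 = 1.053032
Chained index = 100 × 1.040625 × 1.053032 = 109.5812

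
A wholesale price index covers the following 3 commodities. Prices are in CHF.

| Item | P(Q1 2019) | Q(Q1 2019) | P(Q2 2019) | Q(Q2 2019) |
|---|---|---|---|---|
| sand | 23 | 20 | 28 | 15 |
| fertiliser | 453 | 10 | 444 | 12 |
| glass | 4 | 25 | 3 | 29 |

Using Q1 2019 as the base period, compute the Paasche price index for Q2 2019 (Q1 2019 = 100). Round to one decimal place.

98.9

Paasche price index uses current-period quantities as weights.
ΣP(Q2 2019)·Q(Q2 2019) = 28×15 + 444×12 + 3×29 = 420 + 5328 + 87 = 5835
ΣP(Q1 2019)·Q(Q2 2019) = 23×15 + 453×12 + 4×29 = 345 + 5436 + 116 = 5897
Index = 5835 / 5897 × 100 = 98.9486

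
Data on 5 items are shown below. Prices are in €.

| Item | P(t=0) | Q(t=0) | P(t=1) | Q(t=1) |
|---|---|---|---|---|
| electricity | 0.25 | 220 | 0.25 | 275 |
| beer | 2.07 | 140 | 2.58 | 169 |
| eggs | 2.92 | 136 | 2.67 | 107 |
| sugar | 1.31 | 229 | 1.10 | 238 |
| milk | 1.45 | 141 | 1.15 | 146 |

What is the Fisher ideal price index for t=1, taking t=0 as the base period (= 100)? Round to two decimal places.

96.50

Laspeyres component (base-period weights):
ΣP(t=1)Q(t=0) = 0.25×220 + 2.58×140 + 2.67×136 + 1.10×229 + 1.15×141 = 55 + 361.2 + 363.12 + 251.9 + 162.15 = 1193.37
ΣP(t=0)Q(t=0) = 0.25×220 + 2.07×140 + 2.92×136 + 1.31×229 + 1.45×141 = 55 + 289.8 + 397.12 + 299.99 + 204.45 = 1246.36
L = 1193.37 / 1246.36 × 100 = 95.7484
Paasche component (current-period weights):
ΣP(t=1)Q(t=1) = 0.25×275 + 2.58×169 + 2.67×107 + 1.10×238 + 1.15×146 = 68.75 + 436.02 + 285.69 + 261.8 + 167.9 = 1220.16
ΣP(t=0)Q(t=1) = 0.25×275 + 2.07×169 + 2.92×107 + 1.31×238 + 1.45×146 = 68.75 + 349.83 + 312.44 + 311.78 + 211.7 = 1254.5
P = 1220.16 / 1254.5 × 100 = 97.2627
Fisher = √(L × P) = √(95.7484 × 97.2627) = 96.5026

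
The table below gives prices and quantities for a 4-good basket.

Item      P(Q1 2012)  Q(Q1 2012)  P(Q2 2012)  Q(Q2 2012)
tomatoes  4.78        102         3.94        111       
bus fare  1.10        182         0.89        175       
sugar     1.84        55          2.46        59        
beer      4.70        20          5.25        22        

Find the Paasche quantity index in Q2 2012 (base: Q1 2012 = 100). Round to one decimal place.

Paasche quantity index uses current-period prices as weights.
ΣP(Q2 2012)·Q(Q2 2012) = 3.94×111 + 0.89×175 + 2.46×59 + 5.25×22 = 437.34 + 155.75 + 145.14 + 115.5 = 853.73
ΣP(Q2 2012)·Q(Q1 2012) = 3.94×102 + 0.89×182 + 2.46×55 + 5.25×20 = 401.88 + 161.98 + 135.3 + 105 = 804.16
Index = 853.73 / 804.16 × 100 = 106.1642

106.2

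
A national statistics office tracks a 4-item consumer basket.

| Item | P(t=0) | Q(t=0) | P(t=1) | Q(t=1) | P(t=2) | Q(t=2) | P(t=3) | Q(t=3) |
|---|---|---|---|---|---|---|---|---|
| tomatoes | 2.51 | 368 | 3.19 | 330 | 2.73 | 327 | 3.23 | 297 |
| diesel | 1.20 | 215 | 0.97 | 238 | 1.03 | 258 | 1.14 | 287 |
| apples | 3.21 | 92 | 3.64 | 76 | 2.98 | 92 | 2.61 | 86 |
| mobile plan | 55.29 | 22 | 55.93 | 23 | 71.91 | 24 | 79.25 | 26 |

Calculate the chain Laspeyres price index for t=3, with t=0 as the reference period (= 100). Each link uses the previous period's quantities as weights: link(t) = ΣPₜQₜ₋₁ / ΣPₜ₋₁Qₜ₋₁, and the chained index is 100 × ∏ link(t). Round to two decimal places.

Link t=0→t=1:
ΣP(t=1)Q(t=0) = 3.19×368 + 0.97×215 + 3.64×92 + 55.93×22 = 1173.92 + 208.55 + 334.88 + 1230.46 = 2947.81
ΣP(t=0)Q(t=0) = 2.51×368 + 1.20×215 + 3.21×92 + 55.29×22 = 923.68 + 258 + 295.32 + 1216.38 = 2693.38
link = 2947.81/2693.38 = 1.094465
Link t=1→t=2:
ΣP(t=2)Q(t=1) = 2.73×330 + 1.03×238 + 2.98×76 + 71.91×23 = 900.9 + 245.14 + 226.48 + 1653.93 = 3026.45
ΣP(t=1)Q(t=1) = 3.19×330 + 0.97×238 + 3.64×76 + 55.93×23 = 1052.7 + 230.86 + 276.64 + 1286.39 = 2846.59
link = 3026.45/2846.59 = 1.063184
Link t=2→t=3:
ΣP(t=3)Q(t=2) = 3.23×327 + 1.14×258 + 2.61×92 + 79.25×24 = 1056.21 + 294.12 + 240.12 + 1902 = 3492.45
ΣP(t=2)Q(t=2) = 2.73×327 + 1.03×258 + 2.98×92 + 71.91×24 = 892.71 + 265.74 + 274.16 + 1725.84 = 3158.45
link = 3492.45/3158.45 = 1.105748
Chained index = 100 × 1.094465 × 1.063184 × 1.105748 = 128.6668

128.67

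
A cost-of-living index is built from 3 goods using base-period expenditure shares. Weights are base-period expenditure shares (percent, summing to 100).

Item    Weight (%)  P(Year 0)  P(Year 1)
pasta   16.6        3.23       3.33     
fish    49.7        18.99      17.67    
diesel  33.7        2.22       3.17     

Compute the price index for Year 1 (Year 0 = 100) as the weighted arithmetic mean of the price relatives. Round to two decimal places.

pasta: 16.6 × (3.33/3.23) = 16.6 × 1.030960 = 17.1139
fish: 49.7 × (17.67/18.99) = 49.7 × 0.930490 = 46.2453
diesel: 33.7 × (3.17/2.22) = 33.7 × 1.427928 = 48.1212
Index = Σ wᵢ·(p₁ᵢ/p₀ᵢ) = 17.1139 + 46.2453 + 48.1212 = 111.4804

111.48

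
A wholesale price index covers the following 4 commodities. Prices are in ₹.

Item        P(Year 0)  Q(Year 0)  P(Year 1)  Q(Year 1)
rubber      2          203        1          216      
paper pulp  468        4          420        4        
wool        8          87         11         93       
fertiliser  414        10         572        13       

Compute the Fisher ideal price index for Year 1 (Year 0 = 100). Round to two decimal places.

Laspeyres component (base-period weights):
ΣP(Year 1)Q(Year 0) = 1×203 + 420×4 + 11×87 + 572×10 = 203 + 1680 + 957 + 5720 = 8560
ΣP(Year 0)Q(Year 0) = 2×203 + 468×4 + 8×87 + 414×10 = 406 + 1872 + 696 + 4140 = 7114
L = 8560 / 7114 × 100 = 120.3261
Paasche component (current-period weights):
ΣP(Year 1)Q(Year 1) = 1×216 + 420×4 + 11×93 + 572×13 = 216 + 1680 + 1023 + 7436 = 10355
ΣP(Year 0)Q(Year 1) = 2×216 + 468×4 + 8×93 + 414×13 = 432 + 1872 + 744 + 5382 = 8430
P = 10355 / 8430 × 100 = 122.8351
Fisher = √(L × P) = √(120.3261 × 122.8351) = 121.5741

121.57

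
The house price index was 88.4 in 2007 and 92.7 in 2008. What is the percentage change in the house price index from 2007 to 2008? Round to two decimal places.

4.86%

Change = (92.7 − 88.4) / 88.4 × 100
       = 4.3 / 88.4 × 100 = 4.8643%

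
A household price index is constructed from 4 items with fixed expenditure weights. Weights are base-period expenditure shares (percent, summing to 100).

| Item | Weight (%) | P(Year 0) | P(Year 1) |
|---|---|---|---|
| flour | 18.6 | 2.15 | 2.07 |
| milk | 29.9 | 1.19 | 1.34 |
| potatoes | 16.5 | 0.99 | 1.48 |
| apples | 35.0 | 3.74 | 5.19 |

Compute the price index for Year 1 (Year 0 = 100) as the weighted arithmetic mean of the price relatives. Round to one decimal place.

flour: 18.6 × (2.07/2.15) = 18.6 × 0.962791 = 17.9079
milk: 29.9 × (1.34/1.19) = 29.9 × 1.126050 = 33.6689
potatoes: 16.5 × (1.48/0.99) = 16.5 × 1.494949 = 24.6667
apples: 35.0 × (5.19/3.74) = 35.0 × 1.387701 = 48.5695
Index = Σ wᵢ·(p₁ᵢ/p₀ᵢ) = 17.9079 + 33.6689 + 24.6667 + 48.5695 = 124.8130

124.8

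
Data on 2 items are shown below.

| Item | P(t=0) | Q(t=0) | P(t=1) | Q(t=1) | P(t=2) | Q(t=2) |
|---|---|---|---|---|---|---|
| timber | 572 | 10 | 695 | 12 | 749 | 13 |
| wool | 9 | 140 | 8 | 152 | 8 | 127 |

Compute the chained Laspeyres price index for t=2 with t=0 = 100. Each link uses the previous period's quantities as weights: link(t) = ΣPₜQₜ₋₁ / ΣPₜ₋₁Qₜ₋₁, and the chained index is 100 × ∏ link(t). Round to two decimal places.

Link t=0→t=1:
ΣP(t=1)Q(t=0) = 695×10 + 8×140 = 6950 + 1120 = 8070
ΣP(t=0)Q(t=0) = 572×10 + 9×140 = 5720 + 1260 = 6980
link = 8070/6980 = 1.156160
Link t=1→t=2:
ΣP(t=2)Q(t=1) = 749×12 + 8×152 = 8988 + 1216 = 10204
ΣP(t=1)Q(t=1) = 695×12 + 8×152 = 8340 + 1216 = 9556
link = 10204/9556 = 1.067811
Chained index = 100 × 1.156160 × 1.067811 = 123.4561

123.46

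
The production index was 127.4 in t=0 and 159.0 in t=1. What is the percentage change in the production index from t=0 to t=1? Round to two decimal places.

24.80%

Change = (159.0 − 127.4) / 127.4 × 100
       = 31.6 / 127.4 × 100 = 24.8038%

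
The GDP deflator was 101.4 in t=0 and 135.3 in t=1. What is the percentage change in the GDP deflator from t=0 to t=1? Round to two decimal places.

33.43%

Change = (135.3 − 101.4) / 101.4 × 100
       = 33.9 / 101.4 × 100 = 33.4320%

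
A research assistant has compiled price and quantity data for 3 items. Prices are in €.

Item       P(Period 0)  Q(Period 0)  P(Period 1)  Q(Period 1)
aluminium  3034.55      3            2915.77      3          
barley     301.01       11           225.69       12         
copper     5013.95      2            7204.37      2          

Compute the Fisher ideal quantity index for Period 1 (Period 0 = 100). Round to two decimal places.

101.11

Laspeyres component (base-period weights):
ΣP(Period 0)Q(Period 1) = 3034.55×3 + 301.01×12 + 5013.95×2 = 9103.65 + 3612.12 + 10027.9 = 22743.67
ΣP(Period 0)Q(Period 0) = 3034.55×3 + 301.01×11 + 5013.95×2 = 9103.65 + 3311.11 + 10027.9 = 22442.66
L = 22743.67 / 22442.66 × 100 = 101.3412
Paasche component (current-period weights):
ΣP(Period 1)Q(Period 1) = 2915.77×3 + 225.69×12 + 7204.37×2 = 8747.31 + 2708.28 + 14408.74 = 25864.33
ΣP(Period 1)Q(Period 0) = 2915.77×3 + 225.69×11 + 7204.37×2 = 8747.31 + 2482.59 + 14408.74 = 25638.64
P = 25864.33 / 25638.64 × 100 = 100.8803
Fisher = √(L × P) = √(101.3412 × 100.8803) = 101.1105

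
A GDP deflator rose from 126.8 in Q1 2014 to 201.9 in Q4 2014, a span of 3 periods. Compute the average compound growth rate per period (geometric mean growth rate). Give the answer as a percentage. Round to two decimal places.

Growth factor = (201.9/126.8)^(1/3) = (1.592271)^(1/3) = 1.167721
Growth rate = 1.167721 − 1 = 0.167721 = 16.7721%

16.77%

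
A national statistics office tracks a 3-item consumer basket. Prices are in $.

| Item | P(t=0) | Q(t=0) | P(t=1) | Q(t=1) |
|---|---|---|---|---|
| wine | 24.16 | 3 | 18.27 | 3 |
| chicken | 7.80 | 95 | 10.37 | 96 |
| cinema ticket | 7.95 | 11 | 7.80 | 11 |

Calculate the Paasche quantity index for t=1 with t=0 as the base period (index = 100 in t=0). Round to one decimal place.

Paasche quantity index uses current-period prices as weights.
ΣP(t=1)·Q(t=1) = 18.27×3 + 10.37×96 + 7.80×11 = 54.81 + 995.52 + 85.8 = 1136.13
ΣP(t=1)·Q(t=0) = 18.27×3 + 10.37×95 + 7.80×11 = 54.81 + 985.15 + 85.8 = 1125.76
Index = 1136.13 / 1125.76 × 100 = 100.9212

100.9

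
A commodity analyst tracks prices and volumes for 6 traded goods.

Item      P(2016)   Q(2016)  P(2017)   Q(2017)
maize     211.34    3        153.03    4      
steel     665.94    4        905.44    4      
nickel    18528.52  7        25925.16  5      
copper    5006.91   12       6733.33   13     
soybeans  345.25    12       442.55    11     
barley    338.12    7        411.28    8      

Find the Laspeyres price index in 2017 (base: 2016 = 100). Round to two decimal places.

137.56

Laspeyres price index uses base-period quantities as weights.
ΣP(2017)·Q(2016) = 153.03×3 + 905.44×4 + 25925.16×7 + 6733.33×12 + 442.55×12 + 411.28×7 = 459.09 + 3621.76 + 181476.12 + 80799.96 + 5310.6 + 2878.96 = 274546.49
ΣP(2016)·Q(2016) = 211.34×3 + 665.94×4 + 18528.52×7 + 5006.91×12 + 345.25×12 + 338.12×7 = 634.02 + 2663.76 + 129699.64 + 60082.92 + 4143 + 2366.84 = 199590.18
Index = 274546.49 / 199590.18 × 100 = 137.5551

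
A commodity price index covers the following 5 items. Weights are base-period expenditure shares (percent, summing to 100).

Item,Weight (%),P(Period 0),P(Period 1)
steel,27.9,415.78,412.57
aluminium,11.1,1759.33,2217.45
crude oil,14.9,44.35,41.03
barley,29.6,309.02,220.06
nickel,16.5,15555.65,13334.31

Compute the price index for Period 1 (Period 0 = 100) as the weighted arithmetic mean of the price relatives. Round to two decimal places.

90.68

steel: 27.9 × (412.57/415.78) = 27.9 × 0.992280 = 27.6846
aluminium: 11.1 × (2217.45/1759.33) = 11.1 × 1.260395 = 13.9904
crude oil: 14.9 × (41.03/44.35) = 14.9 × 0.925141 = 13.7846
barley: 29.6 × (220.06/309.02) = 29.6 × 0.712122 = 21.0788
nickel: 16.5 × (13334.31/15555.65) = 16.5 × 0.857200 = 14.1438
Index = Σ wᵢ·(p₁ᵢ/p₀ᵢ) = 27.6846 + 13.9904 + 13.7846 + 21.0788 + 14.1438 = 90.6822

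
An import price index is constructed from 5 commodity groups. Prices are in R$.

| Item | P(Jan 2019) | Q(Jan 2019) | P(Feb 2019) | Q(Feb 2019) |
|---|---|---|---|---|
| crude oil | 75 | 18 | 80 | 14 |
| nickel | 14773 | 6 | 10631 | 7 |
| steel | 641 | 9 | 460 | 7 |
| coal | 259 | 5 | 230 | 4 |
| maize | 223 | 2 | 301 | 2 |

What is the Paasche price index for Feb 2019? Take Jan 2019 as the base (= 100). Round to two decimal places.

72.70

Paasche price index uses current-period quantities as weights.
ΣP(Feb 2019)·Q(Feb 2019) = 80×14 + 10631×7 + 460×7 + 230×4 + 301×2 = 1120 + 74417 + 3220 + 920 + 602 = 80279
ΣP(Jan 2019)·Q(Feb 2019) = 75×14 + 14773×7 + 641×7 + 259×4 + 223×2 = 1050 + 103411 + 4487 + 1036 + 446 = 110430
Index = 80279 / 110430 × 100 = 72.6967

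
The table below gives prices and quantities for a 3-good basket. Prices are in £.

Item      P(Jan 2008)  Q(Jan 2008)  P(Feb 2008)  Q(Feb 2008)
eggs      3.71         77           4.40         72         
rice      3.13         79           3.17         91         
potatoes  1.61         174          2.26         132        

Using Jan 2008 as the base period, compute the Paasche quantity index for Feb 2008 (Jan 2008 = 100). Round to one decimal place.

Paasche quantity index uses current-period prices as weights.
ΣP(Feb 2008)·Q(Feb 2008) = 4.40×72 + 3.17×91 + 2.26×132 = 316.8 + 288.47 + 298.32 = 903.59
ΣP(Feb 2008)·Q(Jan 2008) = 4.40×77 + 3.17×79 + 2.26×174 = 338.8 + 250.43 + 393.24 = 982.47
Index = 903.59 / 982.47 × 100 = 91.9713

92.0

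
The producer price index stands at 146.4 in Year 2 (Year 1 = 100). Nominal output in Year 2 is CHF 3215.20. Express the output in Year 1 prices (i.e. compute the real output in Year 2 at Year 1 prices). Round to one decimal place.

2196.2

Real = Nominal ÷ (Index/100) = 3215.20 ÷ (146.4/100)
     = 3215.20 ÷ 1.464 = 2196.1749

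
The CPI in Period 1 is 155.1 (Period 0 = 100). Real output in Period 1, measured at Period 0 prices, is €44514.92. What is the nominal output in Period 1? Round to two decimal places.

69042.64

Nominal = Real × (Index/100) = 44514.92 × (155.1/100)
        = 44514.92 × 1.551 = 69042.6409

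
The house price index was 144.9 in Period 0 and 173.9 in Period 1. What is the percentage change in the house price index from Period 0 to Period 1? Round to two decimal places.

20.01%

Change = (173.9 − 144.9) / 144.9 × 100
       = 29.0 / 144.9 × 100 = 20.0138%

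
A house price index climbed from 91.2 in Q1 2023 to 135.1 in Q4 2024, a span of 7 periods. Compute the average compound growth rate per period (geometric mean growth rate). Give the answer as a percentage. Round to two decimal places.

Growth factor = (135.1/91.2)^(1/7) = (1.481360)^(1/7) = 1.057743
Growth rate = 1.057743 − 1 = 0.057743 = 5.7743%

5.77%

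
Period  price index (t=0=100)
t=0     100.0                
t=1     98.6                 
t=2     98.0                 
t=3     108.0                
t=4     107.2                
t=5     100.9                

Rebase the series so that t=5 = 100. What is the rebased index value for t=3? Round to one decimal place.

Rebased(t=3) = 108.0 / 100.9 × 100 = 107.0367

107.0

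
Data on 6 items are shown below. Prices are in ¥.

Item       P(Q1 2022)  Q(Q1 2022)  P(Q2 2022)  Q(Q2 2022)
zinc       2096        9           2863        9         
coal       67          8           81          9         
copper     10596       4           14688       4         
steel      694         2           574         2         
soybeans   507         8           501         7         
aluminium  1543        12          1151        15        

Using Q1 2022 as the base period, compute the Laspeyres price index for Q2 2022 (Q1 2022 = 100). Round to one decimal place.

121.4

Laspeyres price index uses base-period quantities as weights.
ΣP(Q2 2022)·Q(Q1 2022) = 2863×9 + 81×8 + 14688×4 + 574×2 + 501×8 + 1151×12 = 25767 + 648 + 58752 + 1148 + 4008 + 13812 = 104135
ΣP(Q1 2022)·Q(Q1 2022) = 2096×9 + 67×8 + 10596×4 + 694×2 + 507×8 + 1543×12 = 18864 + 536 + 42384 + 1388 + 4056 + 18516 = 85744
Index = 104135 / 85744 × 100 = 121.4487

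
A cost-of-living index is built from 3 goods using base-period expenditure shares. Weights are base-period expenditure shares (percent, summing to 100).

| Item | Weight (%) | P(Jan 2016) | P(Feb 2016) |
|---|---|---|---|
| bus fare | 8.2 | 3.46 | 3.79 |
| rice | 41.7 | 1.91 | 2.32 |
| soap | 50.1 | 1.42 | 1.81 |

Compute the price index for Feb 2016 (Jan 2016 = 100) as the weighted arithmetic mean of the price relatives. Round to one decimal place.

bus fare: 8.2 × (3.79/3.46) = 8.2 × 1.095376 = 8.9821
rice: 41.7 × (2.32/1.91) = 41.7 × 1.214660 = 50.6513
soap: 50.1 × (1.81/1.42) = 50.1 × 1.274648 = 63.8599
Index = Σ wᵢ·(p₁ᵢ/p₀ᵢ) = 8.9821 + 50.6513 + 63.8599 = 123.4932

123.5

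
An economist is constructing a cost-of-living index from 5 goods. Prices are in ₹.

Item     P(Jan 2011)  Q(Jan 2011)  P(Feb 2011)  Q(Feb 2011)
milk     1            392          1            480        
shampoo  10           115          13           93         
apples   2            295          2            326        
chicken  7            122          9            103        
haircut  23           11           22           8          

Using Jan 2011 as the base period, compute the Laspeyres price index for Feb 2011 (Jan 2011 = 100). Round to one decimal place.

117.8

Laspeyres price index uses base-period quantities as weights.
ΣP(Feb 2011)·Q(Jan 2011) = 1×392 + 13×115 + 2×295 + 9×122 + 22×11 = 392 + 1495 + 590 + 1098 + 242 = 3817
ΣP(Jan 2011)·Q(Jan 2011) = 1×392 + 10×115 + 2×295 + 7×122 + 23×11 = 392 + 1150 + 590 + 854 + 253 = 3239
Index = 3817 / 3239 × 100 = 117.8450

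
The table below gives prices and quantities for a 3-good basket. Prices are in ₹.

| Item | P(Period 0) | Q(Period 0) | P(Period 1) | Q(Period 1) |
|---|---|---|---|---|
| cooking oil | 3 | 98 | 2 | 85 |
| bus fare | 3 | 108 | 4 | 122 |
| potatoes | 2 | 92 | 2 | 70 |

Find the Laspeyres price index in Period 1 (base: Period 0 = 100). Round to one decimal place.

101.2

Laspeyres price index uses base-period quantities as weights.
ΣP(Period 1)·Q(Period 0) = 2×98 + 4×108 + 2×92 = 196 + 432 + 184 = 812
ΣP(Period 0)·Q(Period 0) = 3×98 + 3×108 + 2×92 = 294 + 324 + 184 = 802
Index = 812 / 802 × 100 = 101.2469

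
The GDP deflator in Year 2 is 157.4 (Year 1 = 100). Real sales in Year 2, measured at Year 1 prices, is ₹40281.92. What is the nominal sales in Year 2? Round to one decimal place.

63403.7

Nominal = Real × (Index/100) = 40281.92 × (157.4/100)
        = 40281.92 × 1.574 = 63403.7421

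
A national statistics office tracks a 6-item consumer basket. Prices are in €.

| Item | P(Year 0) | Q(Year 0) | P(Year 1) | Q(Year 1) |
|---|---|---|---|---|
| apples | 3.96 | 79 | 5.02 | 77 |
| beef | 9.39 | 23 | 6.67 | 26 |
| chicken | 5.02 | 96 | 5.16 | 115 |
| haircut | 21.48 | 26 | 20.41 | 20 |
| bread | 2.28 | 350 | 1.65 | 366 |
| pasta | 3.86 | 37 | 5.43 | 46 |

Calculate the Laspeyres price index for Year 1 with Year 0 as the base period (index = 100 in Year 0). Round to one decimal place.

Laspeyres price index uses base-period quantities as weights.
ΣP(Year 1)·Q(Year 0) = 5.02×79 + 6.67×23 + 5.16×96 + 20.41×26 + 1.65×350 + 5.43×37 = 396.58 + 153.41 + 495.36 + 530.66 + 577.5 + 200.91 = 2354.42
ΣP(Year 0)·Q(Year 0) = 3.96×79 + 9.39×23 + 5.02×96 + 21.48×26 + 2.28×350 + 3.86×37 = 312.84 + 215.97 + 481.92 + 558.48 + 798 + 142.82 = 2510.03
Index = 2354.42 / 2510.03 × 100 = 93.8005

93.8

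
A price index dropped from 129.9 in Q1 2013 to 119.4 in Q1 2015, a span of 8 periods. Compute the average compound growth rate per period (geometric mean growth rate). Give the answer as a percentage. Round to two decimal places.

Growth factor = (119.4/129.9)^(1/8) = (0.919169)^(1/8) = 0.989520
Growth rate = 0.989520 − 1 = -0.010480 = -1.0480%

-1.05%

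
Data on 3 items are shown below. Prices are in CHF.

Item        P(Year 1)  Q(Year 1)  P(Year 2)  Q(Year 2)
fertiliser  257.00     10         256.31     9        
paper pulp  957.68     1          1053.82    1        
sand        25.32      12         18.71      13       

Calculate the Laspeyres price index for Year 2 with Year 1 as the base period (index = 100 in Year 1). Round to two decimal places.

Laspeyres price index uses base-period quantities as weights.
ΣP(Year 2)·Q(Year 1) = 256.31×10 + 1053.82×1 + 18.71×12 = 2563.1 + 1053.82 + 224.52 = 3841.44
ΣP(Year 1)·Q(Year 1) = 257.00×10 + 957.68×1 + 25.32×12 = 2570 + 957.68 + 303.84 = 3831.52
Index = 3841.44 / 3831.52 × 100 = 100.2589

100.26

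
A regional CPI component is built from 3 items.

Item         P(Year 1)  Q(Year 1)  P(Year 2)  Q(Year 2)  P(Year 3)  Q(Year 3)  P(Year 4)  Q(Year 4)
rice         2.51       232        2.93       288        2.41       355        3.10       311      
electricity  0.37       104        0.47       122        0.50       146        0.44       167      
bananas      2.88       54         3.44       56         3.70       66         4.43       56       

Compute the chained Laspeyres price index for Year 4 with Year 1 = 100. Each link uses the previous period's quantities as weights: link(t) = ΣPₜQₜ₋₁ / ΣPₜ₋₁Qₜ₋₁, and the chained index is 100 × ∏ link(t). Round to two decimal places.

128.75

Link Year 1→Year 2:
ΣP(Year 2)Q(Year 1) = 2.93×232 + 0.47×104 + 3.44×54 = 679.76 + 48.88 + 185.76 = 914.4
ΣP(Year 1)Q(Year 1) = 2.51×232 + 0.37×104 + 2.88×54 = 582.32 + 38.48 + 155.52 = 776.32
link = 914.4/776.32 = 1.177865
Link Year 2→Year 3:
ΣP(Year 3)Q(Year 2) = 2.41×288 + 0.50×122 + 3.70×56 = 694.08 + 61 + 207.2 = 962.28
ΣP(Year 2)Q(Year 2) = 2.93×288 + 0.47×122 + 3.44×56 = 843.84 + 57.34 + 192.64 = 1093.82
link = 962.28/1093.82 = 0.879743
Link Year 3→Year 4:
ΣP(Year 4)Q(Year 3) = 3.10×355 + 0.44×146 + 4.43×66 = 1100.5 + 64.24 + 292.38 = 1457.12
ΣP(Year 3)Q(Year 3) = 2.41×355 + 0.50×146 + 3.70×66 = 855.55 + 73 + 244.2 = 1172.75
link = 1457.12/1172.75 = 1.242481
Chained index = 100 × 1.177865 × 0.879743 × 1.242481 = 128.7481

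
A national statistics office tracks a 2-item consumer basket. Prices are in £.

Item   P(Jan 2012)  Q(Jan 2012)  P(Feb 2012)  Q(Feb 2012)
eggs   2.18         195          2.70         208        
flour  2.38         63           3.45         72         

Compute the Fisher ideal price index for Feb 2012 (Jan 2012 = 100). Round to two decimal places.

129.50

Laspeyres component (base-period weights):
ΣP(Feb 2012)Q(Jan 2012) = 2.70×195 + 3.45×63 = 526.5 + 217.35 = 743.85
ΣP(Jan 2012)Q(Jan 2012) = 2.18×195 + 2.38×63 = 425.1 + 149.94 = 575.04
L = 743.85 / 575.04 × 100 = 129.3562
Paasche component (current-period weights):
ΣP(Feb 2012)Q(Feb 2012) = 2.70×208 + 3.45×72 = 561.6 + 248.4 = 810
ΣP(Jan 2012)Q(Feb 2012) = 2.18×208 + 2.38×72 = 453.44 + 171.36 = 624.8
P = 810 / 624.8 × 100 = 129.6415
Fisher = √(L × P) = √(129.3562 × 129.6415) = 129.4988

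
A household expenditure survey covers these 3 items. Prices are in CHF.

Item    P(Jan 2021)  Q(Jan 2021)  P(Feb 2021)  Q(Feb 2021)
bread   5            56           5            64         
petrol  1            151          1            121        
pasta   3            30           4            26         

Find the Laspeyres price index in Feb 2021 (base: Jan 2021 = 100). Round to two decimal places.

105.76

Laspeyres price index uses base-period quantities as weights.
ΣP(Feb 2021)·Q(Jan 2021) = 5×56 + 1×151 + 4×30 = 280 + 151 + 120 = 551
ΣP(Jan 2021)·Q(Jan 2021) = 5×56 + 1×151 + 3×30 = 280 + 151 + 90 = 521
Index = 551 / 521 × 100 = 105.7582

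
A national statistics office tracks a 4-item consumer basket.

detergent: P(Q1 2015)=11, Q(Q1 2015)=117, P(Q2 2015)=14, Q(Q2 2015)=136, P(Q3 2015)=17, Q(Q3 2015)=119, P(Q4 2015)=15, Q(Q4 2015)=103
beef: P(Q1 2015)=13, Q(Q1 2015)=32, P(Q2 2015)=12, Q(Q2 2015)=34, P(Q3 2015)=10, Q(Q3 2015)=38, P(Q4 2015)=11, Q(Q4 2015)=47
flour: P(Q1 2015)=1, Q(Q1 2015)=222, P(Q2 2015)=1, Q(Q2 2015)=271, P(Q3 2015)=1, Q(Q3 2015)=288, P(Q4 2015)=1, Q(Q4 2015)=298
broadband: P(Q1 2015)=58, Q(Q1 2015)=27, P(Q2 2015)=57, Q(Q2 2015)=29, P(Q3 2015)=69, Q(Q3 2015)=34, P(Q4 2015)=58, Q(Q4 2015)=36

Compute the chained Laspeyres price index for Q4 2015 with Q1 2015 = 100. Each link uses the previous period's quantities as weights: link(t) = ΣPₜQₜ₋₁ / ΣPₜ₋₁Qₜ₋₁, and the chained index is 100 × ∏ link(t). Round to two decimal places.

111.61

Link Q1 2015→Q2 2015:
ΣP(Q2 2015)Q(Q1 2015) = 14×117 + 12×32 + 1×222 + 57×27 = 1638 + 384 + 222 + 1539 = 3783
ΣP(Q1 2015)Q(Q1 2015) = 11×117 + 13×32 + 1×222 + 58×27 = 1287 + 416 + 222 + 1566 = 3491
link = 3783/3491 = 1.083644
Link Q2 2015→Q3 2015:
ΣP(Q3 2015)Q(Q2 2015) = 17×136 + 10×34 + 1×271 + 69×29 = 2312 + 340 + 271 + 2001 = 4924
ΣP(Q2 2015)Q(Q2 2015) = 14×136 + 12×34 + 1×271 + 57×29 = 1904 + 408 + 271 + 1653 = 4236
link = 4924/4236 = 1.162417
Link Q3 2015→Q4 2015:
ΣP(Q4 2015)Q(Q3 2015) = 15×119 + 11×38 + 1×288 + 58×34 = 1785 + 418 + 288 + 1972 = 4463
ΣP(Q3 2015)Q(Q3 2015) = 17×119 + 10×38 + 1×288 + 69×34 = 2023 + 380 + 288 + 2346 = 5037
link = 4463/5037 = 0.886043
Chained index = 100 × 1.083644 × 1.162417 × 0.886043 = 111.6101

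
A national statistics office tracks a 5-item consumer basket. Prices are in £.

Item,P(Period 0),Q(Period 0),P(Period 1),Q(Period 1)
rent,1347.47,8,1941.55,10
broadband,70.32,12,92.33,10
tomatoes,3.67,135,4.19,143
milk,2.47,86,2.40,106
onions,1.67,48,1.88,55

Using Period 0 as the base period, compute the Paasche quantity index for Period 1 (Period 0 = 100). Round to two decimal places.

Paasche quantity index uses current-period prices as weights.
ΣP(Period 1)·Q(Period 1) = 1941.55×10 + 92.33×10 + 4.19×143 + 2.40×106 + 1.88×55 = 19415.5 + 923.3 + 599.17 + 254.4 + 103.4 = 21295.77
ΣP(Period 1)·Q(Period 0) = 1941.55×8 + 92.33×12 + 4.19×135 + 2.40×86 + 1.88×48 = 15532.4 + 1107.96 + 565.65 + 206.4 + 90.24 = 17502.65
Index = 21295.77 / 17502.65 × 100 = 121.6717

121.67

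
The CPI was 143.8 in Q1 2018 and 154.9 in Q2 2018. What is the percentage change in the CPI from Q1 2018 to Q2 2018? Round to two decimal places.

7.72%

Change = (154.9 − 143.8) / 143.8 × 100
       = 11.1 / 143.8 × 100 = 7.7191%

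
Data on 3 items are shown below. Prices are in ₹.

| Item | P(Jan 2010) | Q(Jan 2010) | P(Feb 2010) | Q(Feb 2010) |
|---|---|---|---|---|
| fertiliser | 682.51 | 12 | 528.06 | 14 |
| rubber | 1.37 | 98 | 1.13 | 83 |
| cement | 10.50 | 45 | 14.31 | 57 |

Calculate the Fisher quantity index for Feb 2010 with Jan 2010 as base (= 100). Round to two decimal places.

116.90

Laspeyres component (base-period weights):
ΣP(Jan 2010)Q(Feb 2010) = 682.51×14 + 1.37×83 + 10.50×57 = 9555.14 + 113.71 + 598.5 = 10267.35
ΣP(Jan 2010)Q(Jan 2010) = 682.51×12 + 1.37×98 + 10.50×45 = 8190.12 + 134.26 + 472.5 = 8796.88
L = 10267.35 / 8796.88 × 100 = 116.7158
Paasche component (current-period weights):
ΣP(Feb 2010)Q(Feb 2010) = 528.06×14 + 1.13×83 + 14.31×57 = 7392.84 + 93.79 + 815.67 = 8302.3
ΣP(Feb 2010)Q(Jan 2010) = 528.06×12 + 1.13×98 + 14.31×45 = 6336.72 + 110.74 + 643.95 = 7091.41
P = 8302.3 / 7091.41 × 100 = 117.0754
Fisher = √(L × P) = √(116.7158 × 117.0754) = 116.8955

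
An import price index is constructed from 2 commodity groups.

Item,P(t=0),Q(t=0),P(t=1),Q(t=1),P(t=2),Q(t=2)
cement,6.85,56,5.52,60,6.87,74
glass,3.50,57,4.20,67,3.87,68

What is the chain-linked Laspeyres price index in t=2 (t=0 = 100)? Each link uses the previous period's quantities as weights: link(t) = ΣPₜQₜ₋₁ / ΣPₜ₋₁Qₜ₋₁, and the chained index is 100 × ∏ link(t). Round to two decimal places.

103.11

Link t=0→t=1:
ΣP(t=1)Q(t=0) = 5.52×56 + 4.20×57 = 309.12 + 239.4 = 548.52
ΣP(t=0)Q(t=0) = 6.85×56 + 3.50×57 = 383.6 + 199.5 = 583.1
link = 548.52/583.1 = 0.940696
Link t=1→t=2:
ΣP(t=2)Q(t=1) = 6.87×60 + 3.87×67 = 412.2 + 259.29 = 671.49
ΣP(t=1)Q(t=1) = 5.52×60 + 4.20×67 = 331.2 + 281.4 = 612.6
link = 671.49/612.6 = 1.096131
Chained index = 100 × 0.940696 × 1.096131 = 103.1127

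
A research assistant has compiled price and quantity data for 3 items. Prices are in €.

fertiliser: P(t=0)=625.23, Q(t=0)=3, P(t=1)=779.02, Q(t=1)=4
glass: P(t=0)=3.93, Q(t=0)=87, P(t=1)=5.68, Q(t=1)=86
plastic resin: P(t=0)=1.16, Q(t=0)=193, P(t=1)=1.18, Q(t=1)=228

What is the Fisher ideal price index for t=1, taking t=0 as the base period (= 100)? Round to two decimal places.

Laspeyres component (base-period weights):
ΣP(t=1)Q(t=0) = 779.02×3 + 5.68×87 + 1.18×193 = 2337.06 + 494.16 + 227.74 = 3058.96
ΣP(t=0)Q(t=0) = 625.23×3 + 3.93×87 + 1.16×193 = 1875.69 + 341.91 + 223.88 = 2441.48
L = 3058.96 / 2441.48 × 100 = 125.2912
Paasche component (current-period weights):
ΣP(t=1)Q(t=1) = 779.02×4 + 5.68×86 + 1.18×228 = 3116.08 + 488.48 + 269.04 = 3873.6
ΣP(t=0)Q(t=1) = 625.23×4 + 3.93×86 + 1.16×228 = 2500.92 + 337.98 + 264.48 = 3103.38
P = 3873.6 / 3103.38 × 100 = 124.8187
Fisher = √(L × P) = √(125.2912 × 124.8187) = 125.0548

125.05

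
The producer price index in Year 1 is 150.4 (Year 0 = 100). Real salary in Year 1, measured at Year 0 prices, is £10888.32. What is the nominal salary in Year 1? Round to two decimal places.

Nominal = Real × (Index/100) = 10888.32 × (150.4/100)
        = 10888.32 × 1.504 = 16376.0333

16376.03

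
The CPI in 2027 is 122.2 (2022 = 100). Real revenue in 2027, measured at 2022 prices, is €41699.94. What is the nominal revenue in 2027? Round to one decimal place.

50957.3

Nominal = Real × (Index/100) = 41699.94 × (122.2/100)
        = 41699.94 × 1.222 = 50957.3267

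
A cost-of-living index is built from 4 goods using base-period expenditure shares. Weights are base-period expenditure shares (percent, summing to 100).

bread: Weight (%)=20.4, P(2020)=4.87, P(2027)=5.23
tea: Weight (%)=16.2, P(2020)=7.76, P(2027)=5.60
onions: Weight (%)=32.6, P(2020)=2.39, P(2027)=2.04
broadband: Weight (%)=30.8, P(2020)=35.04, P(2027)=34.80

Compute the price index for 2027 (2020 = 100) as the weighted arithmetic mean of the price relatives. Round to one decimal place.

92.0

bread: 20.4 × (5.23/4.87) = 20.4 × 1.073922 = 21.9080
tea: 16.2 × (5.60/7.76) = 16.2 × 0.721649 = 11.6907
onions: 32.6 × (2.04/2.39) = 32.6 × 0.853556 = 27.8259
broadband: 30.8 × (34.80/35.04) = 30.8 × 0.993151 = 30.5890
Index = Σ wᵢ·(p₁ᵢ/p₀ᵢ) = 21.9080 + 11.6907 + 27.8259 + 30.5890 = 92.0137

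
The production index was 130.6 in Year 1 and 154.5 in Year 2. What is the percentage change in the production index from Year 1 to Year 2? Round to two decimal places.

Change = (154.5 − 130.6) / 130.6 × 100
       = 23.9 / 130.6 × 100 = 18.3002%

18.30%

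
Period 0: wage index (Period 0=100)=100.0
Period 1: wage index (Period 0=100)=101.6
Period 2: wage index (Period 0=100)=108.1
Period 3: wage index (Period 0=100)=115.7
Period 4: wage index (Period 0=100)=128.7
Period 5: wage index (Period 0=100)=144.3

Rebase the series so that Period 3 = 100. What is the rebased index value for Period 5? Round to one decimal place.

124.7

Rebased(Period 5) = 144.3 / 115.7 × 100 = 124.7191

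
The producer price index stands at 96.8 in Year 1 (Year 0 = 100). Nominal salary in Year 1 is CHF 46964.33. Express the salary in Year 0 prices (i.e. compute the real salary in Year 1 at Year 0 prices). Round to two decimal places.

Real = Nominal ÷ (Index/100) = 46964.33 ÷ (96.8/100)
     = 46964.33 ÷ 0.968 = 48516.8698

48516.87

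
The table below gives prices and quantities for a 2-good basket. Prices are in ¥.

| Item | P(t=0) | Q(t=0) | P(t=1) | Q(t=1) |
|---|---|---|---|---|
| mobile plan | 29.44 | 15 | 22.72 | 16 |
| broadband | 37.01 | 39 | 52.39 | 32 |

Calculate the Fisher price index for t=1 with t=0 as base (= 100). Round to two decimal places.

124.84

Laspeyres component (base-period weights):
ΣP(t=1)Q(t=0) = 22.72×15 + 52.39×39 = 340.8 + 2043.21 = 2384.01
ΣP(t=0)Q(t=0) = 29.44×15 + 37.01×39 = 441.6 + 1443.39 = 1884.99
L = 2384.01 / 1884.99 × 100 = 126.4733
Paasche component (current-period weights):
ΣP(t=1)Q(t=1) = 22.72×16 + 52.39×32 = 363.52 + 1676.48 = 2040
ΣP(t=0)Q(t=1) = 29.44×16 + 37.01×32 = 471.04 + 1184.32 = 1655.36
P = 2040 / 1655.36 × 100 = 123.2360
Fisher = √(L × P) = √(126.4733 × 123.2360) = 124.8442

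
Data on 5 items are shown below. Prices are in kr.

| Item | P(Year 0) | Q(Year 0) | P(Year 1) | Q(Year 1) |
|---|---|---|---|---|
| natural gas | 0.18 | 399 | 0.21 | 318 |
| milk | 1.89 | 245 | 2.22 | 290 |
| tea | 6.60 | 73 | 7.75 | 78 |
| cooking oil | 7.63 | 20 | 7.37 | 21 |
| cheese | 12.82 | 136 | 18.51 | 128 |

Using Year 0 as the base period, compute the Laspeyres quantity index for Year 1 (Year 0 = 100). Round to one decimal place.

Laspeyres quantity index uses base-period prices as weights.
ΣP(Year 0)·Q(Year 1) = 0.18×318 + 1.89×290 + 6.60×78 + 7.63×21 + 12.82×128 = 57.24 + 548.1 + 514.8 + 160.23 + 1640.96 = 2921.33
ΣP(Year 0)·Q(Year 0) = 0.18×399 + 1.89×245 + 6.60×73 + 7.63×20 + 12.82×136 = 71.82 + 463.05 + 481.8 + 152.6 + 1743.52 = 2912.79
Index = 2921.33 / 2912.79 × 100 = 100.2932

100.3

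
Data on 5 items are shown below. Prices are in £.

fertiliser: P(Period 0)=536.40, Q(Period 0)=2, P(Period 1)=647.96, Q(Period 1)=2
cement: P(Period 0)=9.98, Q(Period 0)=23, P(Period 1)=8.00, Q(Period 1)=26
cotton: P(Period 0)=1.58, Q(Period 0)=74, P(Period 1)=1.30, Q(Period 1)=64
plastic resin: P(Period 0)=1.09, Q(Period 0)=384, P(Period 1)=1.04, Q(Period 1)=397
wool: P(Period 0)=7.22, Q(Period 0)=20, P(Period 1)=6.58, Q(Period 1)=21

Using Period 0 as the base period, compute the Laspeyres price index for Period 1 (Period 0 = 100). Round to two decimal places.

106.30

Laspeyres price index uses base-period quantities as weights.
ΣP(Period 1)·Q(Period 0) = 647.96×2 + 8.00×23 + 1.30×74 + 1.04×384 + 6.58×20 = 1295.92 + 184 + 96.2 + 399.36 + 131.6 = 2107.08
ΣP(Period 0)·Q(Period 0) = 536.40×2 + 9.98×23 + 1.58×74 + 1.09×384 + 7.22×20 = 1072.8 + 229.54 + 116.92 + 418.56 + 144.4 = 1982.22
Index = 2107.08 / 1982.22 × 100 = 106.2990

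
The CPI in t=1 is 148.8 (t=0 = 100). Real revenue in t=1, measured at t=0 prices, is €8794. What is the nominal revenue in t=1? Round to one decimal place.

13085.5

Nominal = Real × (Index/100) = 8794 × (148.8/100)
        = 8794 × 1.488 = 13085.4720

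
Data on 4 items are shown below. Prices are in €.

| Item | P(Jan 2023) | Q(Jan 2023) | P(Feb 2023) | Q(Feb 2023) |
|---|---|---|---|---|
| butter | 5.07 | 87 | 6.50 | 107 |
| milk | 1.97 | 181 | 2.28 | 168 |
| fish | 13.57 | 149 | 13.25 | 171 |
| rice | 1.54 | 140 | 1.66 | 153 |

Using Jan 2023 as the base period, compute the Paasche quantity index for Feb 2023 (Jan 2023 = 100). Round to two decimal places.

Paasche quantity index uses current-period prices as weights.
ΣP(Feb 2023)·Q(Feb 2023) = 6.50×107 + 2.28×168 + 13.25×171 + 1.66×153 = 695.5 + 383.04 + 2265.75 + 253.98 = 3598.27
ΣP(Feb 2023)·Q(Jan 2023) = 6.50×87 + 2.28×181 + 13.25×149 + 1.66×140 = 565.5 + 412.68 + 1974.25 + 232.4 = 3184.83
Index = 3598.27 / 3184.83 × 100 = 112.9815

112.98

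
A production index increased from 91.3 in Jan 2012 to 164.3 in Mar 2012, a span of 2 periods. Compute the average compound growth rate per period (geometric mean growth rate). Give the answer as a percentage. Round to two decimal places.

Growth factor = (164.3/91.3)^(1/2) = (1.799562)^(1/2) = 1.341478
Growth rate = 1.341478 − 1 = 0.341478 = 34.1478%

34.15%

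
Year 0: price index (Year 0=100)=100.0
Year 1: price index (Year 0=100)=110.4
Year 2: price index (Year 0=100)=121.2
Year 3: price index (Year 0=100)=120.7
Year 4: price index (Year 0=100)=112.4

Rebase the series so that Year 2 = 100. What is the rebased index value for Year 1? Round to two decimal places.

Rebased(Year 1) = 110.4 / 121.2 × 100 = 91.0891

91.09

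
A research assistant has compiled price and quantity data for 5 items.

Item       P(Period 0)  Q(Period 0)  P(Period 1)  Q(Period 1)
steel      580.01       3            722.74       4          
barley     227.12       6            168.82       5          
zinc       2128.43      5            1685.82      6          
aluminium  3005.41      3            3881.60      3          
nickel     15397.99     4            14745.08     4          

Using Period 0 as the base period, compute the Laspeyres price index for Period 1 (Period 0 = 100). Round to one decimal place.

97.5

Laspeyres price index uses base-period quantities as weights.
ΣP(Period 1)·Q(Period 0) = 722.74×3 + 168.82×6 + 1685.82×5 + 3881.60×3 + 14745.08×4 = 2168.22 + 1012.92 + 8429.1 + 11644.8 + 58980.32 = 82235.36
ΣP(Period 0)·Q(Period 0) = 580.01×3 + 227.12×6 + 2128.43×5 + 3005.41×3 + 15397.99×4 = 1740.03 + 1362.72 + 10642.15 + 9016.23 + 61591.96 = 84353.09
Index = 82235.36 / 84353.09 × 100 = 97.4894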